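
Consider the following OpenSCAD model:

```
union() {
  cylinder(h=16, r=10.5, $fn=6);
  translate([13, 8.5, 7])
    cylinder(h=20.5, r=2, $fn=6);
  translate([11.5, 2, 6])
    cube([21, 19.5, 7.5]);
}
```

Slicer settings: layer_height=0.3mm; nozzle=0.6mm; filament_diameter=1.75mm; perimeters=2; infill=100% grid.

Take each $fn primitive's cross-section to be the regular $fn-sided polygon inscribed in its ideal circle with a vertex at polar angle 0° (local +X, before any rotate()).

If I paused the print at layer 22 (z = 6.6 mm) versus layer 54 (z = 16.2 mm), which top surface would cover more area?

Layer 22 (z = 6.6): the r=10.5 cylinder contributes a regular 6-gon of circumradius 10.5 (area = (6/2)·10.500²·sin(360°/6) = 286.44 mm²); the cylinder at (13, 8.5) is not intersected at this z (z outside [7, 27.5]); the cube at (11.5, 2) (footprint 21×19.5) is included at this height (area 409.50 mm²); Combining (union): the 2 present regions are separate (no shared area or edge), so areas and boundary lengths simply add and each stays a separate island — area = 695.94 mm². So its area = 695.94 mm². Layer 54 (z = 16.2): the cylinder does not reach this height (z outside [0, 16]); the cylinder at (13, 8.5): section is a regular 6-gon, circumradius r=2 (area = (6/2)·2.000²·sin(360°/6) = 10.39 mm²); the cube at (11.5, 2) is absent (z outside [6, 13.5]); Taking the union: only the r=2 cylinder at (13, 8.5) is present, so the union is just that shape — area = 10.39 mm². So its area = 10.39 mm². Layer 22 is larger (695.94 vs 10.39 mm²).

layer 22 (z = 6.6 mm)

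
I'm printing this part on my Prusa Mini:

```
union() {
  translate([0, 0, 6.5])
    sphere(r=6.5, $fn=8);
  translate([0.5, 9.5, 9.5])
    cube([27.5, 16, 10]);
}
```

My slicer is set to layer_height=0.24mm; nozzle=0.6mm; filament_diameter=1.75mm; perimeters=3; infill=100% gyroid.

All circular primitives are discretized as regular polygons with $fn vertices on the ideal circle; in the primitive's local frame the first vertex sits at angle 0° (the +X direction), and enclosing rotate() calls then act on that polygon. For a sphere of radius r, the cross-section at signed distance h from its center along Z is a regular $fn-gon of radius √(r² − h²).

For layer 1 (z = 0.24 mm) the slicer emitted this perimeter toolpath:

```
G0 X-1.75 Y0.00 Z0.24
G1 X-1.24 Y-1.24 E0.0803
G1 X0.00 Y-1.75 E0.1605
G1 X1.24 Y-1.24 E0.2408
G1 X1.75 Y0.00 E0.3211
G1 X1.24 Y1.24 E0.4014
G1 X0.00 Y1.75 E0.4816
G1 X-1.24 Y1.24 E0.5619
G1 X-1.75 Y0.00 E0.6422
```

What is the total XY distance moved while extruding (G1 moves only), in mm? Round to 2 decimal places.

10.73 mm

Sum the Euclidean lengths of each G1 segment: total = 10.73 mm.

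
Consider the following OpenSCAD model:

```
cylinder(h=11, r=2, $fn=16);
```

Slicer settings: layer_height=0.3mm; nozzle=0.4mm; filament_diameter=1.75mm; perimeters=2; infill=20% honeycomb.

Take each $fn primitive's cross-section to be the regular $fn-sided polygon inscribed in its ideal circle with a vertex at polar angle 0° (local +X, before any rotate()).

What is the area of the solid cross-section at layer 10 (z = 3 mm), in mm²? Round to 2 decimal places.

12.25 mm²

At z = 3 mm: the cylinder: section is a regular 16-gon, circumradius r=2 (area = (16/2)·2.000²·sin(360°/16) = 12.25 mm²). Overall, the cross-section is a single solid region. Net area = 12.25 mm².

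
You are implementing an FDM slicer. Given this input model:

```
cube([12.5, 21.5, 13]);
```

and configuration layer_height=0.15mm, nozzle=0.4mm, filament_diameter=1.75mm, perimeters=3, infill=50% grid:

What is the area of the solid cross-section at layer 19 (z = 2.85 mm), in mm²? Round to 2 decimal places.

At z = 2.85 mm: the cube is present — its section is the full 12.5×21.5 rectangle (area 268.75 mm²). Overall, the cross-section is a single solid region. Net area = 268.75 mm².

268.75 mm²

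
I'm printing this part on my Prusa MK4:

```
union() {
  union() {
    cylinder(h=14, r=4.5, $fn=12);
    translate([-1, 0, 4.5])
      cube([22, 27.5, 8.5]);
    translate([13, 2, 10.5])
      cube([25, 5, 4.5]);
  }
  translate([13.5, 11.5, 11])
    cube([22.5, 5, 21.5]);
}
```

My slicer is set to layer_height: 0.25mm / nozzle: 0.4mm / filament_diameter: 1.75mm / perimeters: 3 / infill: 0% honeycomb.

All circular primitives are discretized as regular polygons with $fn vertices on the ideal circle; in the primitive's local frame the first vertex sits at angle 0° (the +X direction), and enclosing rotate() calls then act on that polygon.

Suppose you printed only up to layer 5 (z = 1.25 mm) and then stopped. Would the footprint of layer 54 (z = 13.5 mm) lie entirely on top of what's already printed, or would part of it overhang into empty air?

Compare the two slices. At z = 1.25: the cylinder: section is a regular 12-gon, circumradius r=4.5 (area = (12/2)·4.500²·sin(360°/12) = 60.75 mm²); the cube at (-1, 0) is not intersected at this z (z outside [4.5, 13]); the cube at (13, 2) is absent (z outside [10.5, 15]); Taking the union: only the r=4.5 cylinder is present, so the union is just that shape — area = 60.75 mm²; the cube at (13.5, 11.5) is absent (z outside [11, 32.5]); Taking the union: only the result so far is present, so the union is just that shape — area = 60.75 mm². At z = 13.5: the r=4.5 cylinder contributes a regular 12-gon of circumradius 4.5 (area = (12/2)·4.500²·sin(360°/12) = 60.75 mm²); the cube at (-1, 0) does not reach this height (z outside [4.5, 13]); the cube at (13, 2) (footprint 25×5) is included at this height (area 125.00 mm²); Combining (union): the 2 present regions are separate (no shared area or edge), so areas and boundary lengths simply add and each stays a separate island — area = 185.75 mm²; the 22.5×5 cube at (13.5, 11.5) contributes its full rectangle (area 112.50 mm²); Combining (union): the 2 present regions are separate (no shared area or edge), so areas and boundary lengths simply add and each stays a separate island — area = 298.25 mm². Checking containment: at z = 13.5 the cross-section extends beyond the z = 1.25 cross-section by about 237.50 mm².

part overhangs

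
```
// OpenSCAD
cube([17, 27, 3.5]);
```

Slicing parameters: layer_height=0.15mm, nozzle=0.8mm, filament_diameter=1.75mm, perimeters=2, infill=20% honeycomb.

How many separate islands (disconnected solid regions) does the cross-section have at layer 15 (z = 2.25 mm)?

At z = 2.25 mm: the cube (footprint 17×27) is included at this height. Overall, the cross-section is a single solid region. Island count = 1.

1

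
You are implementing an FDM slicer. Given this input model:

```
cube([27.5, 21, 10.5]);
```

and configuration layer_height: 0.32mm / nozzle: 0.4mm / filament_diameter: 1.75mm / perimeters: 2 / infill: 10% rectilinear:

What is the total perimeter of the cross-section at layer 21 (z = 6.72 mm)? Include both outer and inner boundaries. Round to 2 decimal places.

At z = 6.72 mm: the 27.5×21 cube contributes its full rectangle (perimeter 97.00 mm). Overall, the cross-section is a single solid region. Total boundary length (outer) = 97.00 mm.

97.00 mm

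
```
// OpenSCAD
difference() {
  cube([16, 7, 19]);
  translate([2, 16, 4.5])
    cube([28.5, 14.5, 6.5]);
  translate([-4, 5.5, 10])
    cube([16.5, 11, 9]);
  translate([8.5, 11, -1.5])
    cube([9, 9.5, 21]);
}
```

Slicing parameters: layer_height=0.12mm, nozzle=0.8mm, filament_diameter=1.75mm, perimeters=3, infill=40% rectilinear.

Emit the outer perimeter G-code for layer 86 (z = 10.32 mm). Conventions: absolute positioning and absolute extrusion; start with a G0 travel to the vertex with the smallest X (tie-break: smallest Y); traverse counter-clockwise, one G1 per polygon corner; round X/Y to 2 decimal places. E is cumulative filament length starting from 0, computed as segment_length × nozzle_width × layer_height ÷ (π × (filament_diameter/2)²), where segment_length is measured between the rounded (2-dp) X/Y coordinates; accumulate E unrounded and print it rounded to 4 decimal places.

G0 X0.00 Y0.00 Z10.32
G1 X16.00 Y0.00 E0.6386
G1 X16.00 Y7.00 E0.9180
G1 X12.50 Y7.00 E1.0577
G1 X12.50 Y5.50 E1.1175
G1 X0.00 Y5.50 E1.6164
G1 X0.00 Y0.00 E1.8360

At z = 10.32 mm: the cube (footprint 16×7) is included at this height; the 28.5×14.5 cube at (2, 16) contributes its full rectangle; the 16.5×11 cube at (-4, 5.5) contributes its full rectangle; the cube at (8.5, 11) (footprint 9×9.5) is included at this height; Subtracting the remaining from the first: starting from the 16×7 cube, the 28.5×14.5 cube at (2, 16) misses the remaining region (no effect); the 16.5×11 cube at (-4, 5.5) partially overlaps it — only the 18.75 mm² overlap (of its 181.50 mm²) is removed, clipping the outline; the 9×9.5 cube at (8.5, 11) misses the remaining region (no effect) — 1 connected region. The outline is a single polygon with 6 vertices. Extrusion per mm of travel: 0.8 × 0.12 / (π × 0.875²) = 0.039912. Accumulating E over each segment gives final E = 1.8360.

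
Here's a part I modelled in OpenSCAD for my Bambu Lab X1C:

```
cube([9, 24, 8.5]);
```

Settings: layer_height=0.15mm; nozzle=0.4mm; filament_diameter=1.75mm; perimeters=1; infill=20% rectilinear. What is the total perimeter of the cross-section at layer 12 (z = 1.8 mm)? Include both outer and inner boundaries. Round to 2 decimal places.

66.00 mm

At z = 1.8 mm: the cube (footprint 9×24) is included at this height (perimeter 66.00 mm). Overall, the cross-section is a single solid region. Total boundary length (outer) = 66.00 mm.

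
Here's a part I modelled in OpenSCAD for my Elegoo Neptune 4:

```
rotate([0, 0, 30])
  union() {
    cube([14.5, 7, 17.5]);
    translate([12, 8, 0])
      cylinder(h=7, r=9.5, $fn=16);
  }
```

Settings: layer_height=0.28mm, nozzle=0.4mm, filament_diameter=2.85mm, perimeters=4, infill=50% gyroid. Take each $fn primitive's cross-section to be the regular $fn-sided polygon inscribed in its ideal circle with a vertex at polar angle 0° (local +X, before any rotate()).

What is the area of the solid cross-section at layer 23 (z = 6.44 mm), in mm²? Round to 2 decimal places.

305.21 mm²

At z = 6.44 mm: the cube (footprint 14.5×7) is included at this height (area 101.50 mm²); the r=9.5 cylinder at (12, 8) contributes a regular 16-gon of circumradius 9.5 (area = (16/2)·9.500²·sin(360°/16) = 276.30 mm²); Taking the union: the regions partially overlap — summed areas 377.80 mm² minus the doubly-counted overlap 72.58 mm² gives 305.21 mm² — area = 305.21 mm²; (whole slice rotated 30° about Z — lengths, areas and connectivity unchanged). Overall, the cross-section is a single solid region. Net area = 305.21 mm².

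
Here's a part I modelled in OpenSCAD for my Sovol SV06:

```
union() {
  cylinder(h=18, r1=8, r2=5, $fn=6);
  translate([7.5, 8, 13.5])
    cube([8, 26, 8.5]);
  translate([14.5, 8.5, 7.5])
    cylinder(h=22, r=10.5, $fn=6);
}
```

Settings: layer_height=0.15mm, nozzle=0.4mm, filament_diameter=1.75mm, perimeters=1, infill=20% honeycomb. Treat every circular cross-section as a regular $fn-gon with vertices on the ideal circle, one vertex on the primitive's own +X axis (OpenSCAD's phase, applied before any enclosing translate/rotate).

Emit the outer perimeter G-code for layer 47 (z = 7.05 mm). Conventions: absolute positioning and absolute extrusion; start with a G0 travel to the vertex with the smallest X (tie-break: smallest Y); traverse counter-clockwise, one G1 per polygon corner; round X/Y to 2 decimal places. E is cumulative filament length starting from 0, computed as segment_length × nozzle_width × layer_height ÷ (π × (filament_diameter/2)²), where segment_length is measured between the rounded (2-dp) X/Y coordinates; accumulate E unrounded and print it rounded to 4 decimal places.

At z = 7.05 mm: the cone contributes a regular 6-gon of circumradius 6.825 (interpolated between r1=8 and r2=5 at t=0.392); the cube at (7.5, 8) is absent (z outside [13.5, 22]); the cylinder at (14.5, 8.5) is not intersected at this z (z outside [7.5, 29.5]); Merging all regions: only the cone is present, so the union is just that shape — 1 connected region. The outline is a single polygon with 6 vertices. Extrusion per mm of travel: 0.4 × 0.15 / (π × 0.875²) = 0.024945. Accumulating E over each segment gives final E = 1.0216.

G0 X-6.83 Y0.00 Z7.05
G1 X-3.41 Y-5.91 E0.1703
G1 X3.41 Y-5.91 E0.3405
G1 X6.83 Y0.00 E0.5108
G1 X3.41 Y5.91 E0.6811
G1 X-3.41 Y5.91 E0.8512
G1 X-6.83 Y0.00 E1.0216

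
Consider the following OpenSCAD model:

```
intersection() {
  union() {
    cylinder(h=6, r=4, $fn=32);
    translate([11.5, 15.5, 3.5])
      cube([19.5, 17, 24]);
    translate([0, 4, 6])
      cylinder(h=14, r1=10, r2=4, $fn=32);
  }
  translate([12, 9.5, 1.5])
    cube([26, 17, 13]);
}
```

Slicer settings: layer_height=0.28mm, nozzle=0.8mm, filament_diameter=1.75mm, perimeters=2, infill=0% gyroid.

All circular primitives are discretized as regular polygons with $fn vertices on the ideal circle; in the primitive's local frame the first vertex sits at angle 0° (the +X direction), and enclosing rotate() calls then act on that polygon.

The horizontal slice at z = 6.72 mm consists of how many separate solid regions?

1

At z = 6.72 mm: the cylinder does not reach this height (z outside [0, 6]); the cube at (11.5, 15.5) is present — its section is the full 19.5×17 rectangle; the cone at (0, 4) (r1=10→r2=4) has section circumradius 9.691 here — a regular 32-gon; Merging all regions: the 2 present regions are separate (no shared area or edge), so areas and boundary lengths simply add and each stays a separate island — 2 connected regions; the cube at (12, 9.5) (footprint 26×17) is included at this height; After intersecting: the 26×17 cube at (12, 9.5) partially overlaps the result so far; clipping to the common part keeps 209.00 mm² — 1 connected region. The result has 1 disconnected region.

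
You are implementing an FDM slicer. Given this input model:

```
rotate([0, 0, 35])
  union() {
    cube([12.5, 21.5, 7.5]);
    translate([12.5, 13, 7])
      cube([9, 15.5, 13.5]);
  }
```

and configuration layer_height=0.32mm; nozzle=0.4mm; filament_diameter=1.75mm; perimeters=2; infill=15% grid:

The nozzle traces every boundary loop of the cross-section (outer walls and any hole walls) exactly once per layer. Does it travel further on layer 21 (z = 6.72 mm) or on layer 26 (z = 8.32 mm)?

Layer 21 (z = 6.72): the cube is present — its section is the full 12.5×21.5 rectangle (perimeter 68.00 mm); the cube at (12.5, 13) is absent (z outside [7, 20.5]); Taking the union: only the 12.5×21.5 cube is present, so the union is just that shape — boundary = 68.00 mm; (rotated 35° about Z; rotation is an isometry so areas/perimeters/island counts are preserved). So its perimeter = 68.00 mm. Layer 26 (z = 8.32): the cube does not reach this height (z outside [0, 7.5]); the 9×15.5 cube at (12.5, 13) contributes its full rectangle (perimeter 49.00 mm); Combining (union): only the 9×15.5 cube at (12.5, 13) is present, so the union is just that shape — boundary = 49.00 mm; (whole slice rotated 35° about Z — lengths, areas and connectivity unchanged). So its perimeter = 49.00 mm. Layer 21 is larger (68.00 vs 49.00 mm).

layer 21 (z = 6.72 mm)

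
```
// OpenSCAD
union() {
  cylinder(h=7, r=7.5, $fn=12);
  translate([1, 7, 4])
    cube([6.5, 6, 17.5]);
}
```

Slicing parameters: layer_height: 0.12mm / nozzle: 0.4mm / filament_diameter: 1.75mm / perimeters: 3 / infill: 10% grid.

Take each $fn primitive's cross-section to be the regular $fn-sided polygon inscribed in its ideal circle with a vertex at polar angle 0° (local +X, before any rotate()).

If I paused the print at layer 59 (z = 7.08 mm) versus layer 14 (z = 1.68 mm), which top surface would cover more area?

Layer 59 (z = 7.08): the cylinder does not reach this height (z outside [0, 7]); the 6.5×6 cube at (1, 7) contributes its full rectangle (area 39.00 mm²); Merging all regions: only the 6.5×6 cube at (1, 7) is present, so the union is just that shape — area = 39.00 mm². So its area = 39.00 mm². Layer 14 (z = 1.68): the r=7.5 cylinder gives a regular 12-gon of circumradius 7.5 (constant along its height) (area = (12/2)·7.500²·sin(360°/12) = 168.75 mm²); the cube at (1, 7) does not reach this height (z outside [4, 21.5]); Merging all regions: only the r=7.5 cylinder is present, so the union is just that shape — area = 168.75 mm². So its area = 168.75 mm². Layer 14 is larger (168.75 vs 39.00 mm²).

layer 14 (z = 1.68 mm)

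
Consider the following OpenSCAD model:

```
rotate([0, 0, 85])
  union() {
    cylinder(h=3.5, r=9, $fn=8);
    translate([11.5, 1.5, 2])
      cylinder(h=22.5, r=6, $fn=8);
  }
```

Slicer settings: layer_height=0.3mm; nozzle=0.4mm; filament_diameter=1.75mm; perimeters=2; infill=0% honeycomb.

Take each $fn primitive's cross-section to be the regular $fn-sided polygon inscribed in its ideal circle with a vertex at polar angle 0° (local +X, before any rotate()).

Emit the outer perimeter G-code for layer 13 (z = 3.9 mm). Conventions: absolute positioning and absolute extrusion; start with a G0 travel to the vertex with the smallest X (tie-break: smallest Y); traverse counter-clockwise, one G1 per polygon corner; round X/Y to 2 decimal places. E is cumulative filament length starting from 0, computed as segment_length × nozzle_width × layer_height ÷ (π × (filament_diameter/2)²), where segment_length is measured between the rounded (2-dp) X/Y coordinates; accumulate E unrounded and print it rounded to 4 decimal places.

At z = 3.9 mm: the cylinder is absent (z outside [0, 3.5]); the r=6 cylinder at (11.5, 1.5) contributes a regular 8-gon of circumradius 6; Taking the union: only the r=6 cylinder at (11.5, 1.5) is present, so the union is just that shape — 1 connected region; (whole slice rotated 85° about Z — lengths, areas and connectivity unchanged). The outline is a single polygon with 8 vertices. Extrusion per mm of travel: 0.4 × 0.3 / (π × 0.875²) = 0.049890. Accumulating E over each segment gives final E = 1.8326.

G0 X-6.47 Y12.11 Z3.90
G1 X-5.09 Y7.73 E0.2291
G1 X-1.01 Y5.61 E0.4585
G1 X3.36 Y6.99 E0.6871
G1 X5.49 Y11.06 E0.9163
G1 X4.10 Y15.44 E1.1456
G1 X0.03 Y17.56 E1.3745
G1 X-4.35 Y16.18 E1.6036
G1 X-6.47 Y12.11 E1.8326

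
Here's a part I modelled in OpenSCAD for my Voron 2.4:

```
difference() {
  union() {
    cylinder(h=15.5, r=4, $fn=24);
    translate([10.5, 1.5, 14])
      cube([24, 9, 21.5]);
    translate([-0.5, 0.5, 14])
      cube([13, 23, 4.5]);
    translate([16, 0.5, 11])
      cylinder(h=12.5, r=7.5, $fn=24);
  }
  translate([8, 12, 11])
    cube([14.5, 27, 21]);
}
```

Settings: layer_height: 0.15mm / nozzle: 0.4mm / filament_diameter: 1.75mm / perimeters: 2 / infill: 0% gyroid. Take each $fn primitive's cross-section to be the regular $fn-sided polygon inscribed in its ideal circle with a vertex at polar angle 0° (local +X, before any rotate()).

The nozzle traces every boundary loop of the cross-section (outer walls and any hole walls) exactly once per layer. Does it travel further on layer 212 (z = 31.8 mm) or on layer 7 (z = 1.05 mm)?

layer 212 (z = 31.8 mm)

Layer 212 (z = 31.8): the cylinder does not reach this height (z outside [0, 15.5]); the cube at (10.5, 1.5) (footprint 24×9) is included at this height (perimeter 66.00 mm); the cube at (-0.5, 0.5) is not intersected at this z (z outside [14, 18.5]); the cylinder at (16, 0.5) does not reach this height (z outside [11, 23.5]); Combining (union): only the 24×9 cube at (10.5, 1.5) is present, so the union is just that shape — boundary = 66.00 mm; the cube at (8, 12) is present — its section is the full 14.5×27 rectangle (perimeter 83.00 mm); Subtracting the remaining from the first: starting from that combined region, the 14.5×27 cube at (8, 12) misses the remaining region (no effect) — boundary = 66.00 mm. So its perimeter = 66.00 mm. Layer 7 (z = 1.05): the r=4 cylinder contributes a regular 24-gon of circumradius 4 (perimeter = 2·24·4.000·sin(180°/24) = 25.06 mm); the cube at (10.5, 1.5) is not intersected at this z (z outside [14, 35.5]); the cube at (-0.5, 0.5) is not intersected at this z (z outside [14, 18.5]); the cylinder at (16, 0.5) does not reach this height (z outside [11, 23.5]); Merging all regions: only the r=4 cylinder is present, so the union is just that shape — boundary = 25.06 mm; the cube at (8, 12) does not reach this height (z outside [11, 32]); Taking the first minus the rest: none of the subtracted shapes is present at this height, so that combined region is unchanged — boundary = 25.06 mm. So its perimeter = 25.06 mm. Layer 212 is larger (66.00 vs 25.06 mm).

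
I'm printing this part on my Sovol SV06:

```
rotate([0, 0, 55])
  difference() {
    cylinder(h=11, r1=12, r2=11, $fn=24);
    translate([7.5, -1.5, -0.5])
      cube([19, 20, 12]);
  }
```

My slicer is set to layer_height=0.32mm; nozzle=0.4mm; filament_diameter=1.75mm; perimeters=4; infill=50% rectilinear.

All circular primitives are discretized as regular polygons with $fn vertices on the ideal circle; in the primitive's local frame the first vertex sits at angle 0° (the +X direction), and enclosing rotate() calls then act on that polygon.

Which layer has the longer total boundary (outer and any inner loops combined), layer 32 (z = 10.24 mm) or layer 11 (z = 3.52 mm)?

layer 11 (z = 3.52 mm)

Layer 32 (z = 10.24): the cone contributes a regular 24-gon of circumradius 11.069 (interpolated between r1=12 and r2=11 at t=0.931) (perimeter = 2·24·11.069·sin(180°/24) = 69.35 mm); the cube at (7.5, -1.5) (footprint 19×20) is included at this height (perimeter 78.00 mm); After the difference (first − rest): starting from the cone, the 19×20 cube at (7.5, -1.5) partially overlaps it — only the 24.74 mm² overlap (of its 380.00 mm²) is removed, clipping the outline — boundary = 71.71 mm; (rotated 55° about Z; rotation is an isometry so areas/perimeters/island counts are preserved). So its perimeter = 71.71 mm. Layer 11 (z = 3.52): the cone contributes a regular 24-gon of circumradius 11.680 (interpolated between r1=12 and r2=11 at t=0.320) (perimeter = 2·24·11.680·sin(180°/24) = 73.18 mm); the 19×20 cube at (7.5, -1.5) contributes its full rectangle (perimeter 78.00 mm); After the difference (first − rest): starting from the cone, the 19×20 cube at (7.5, -1.5) partially overlaps it — only the 31.47 mm² overlap (of its 380.00 mm²) is removed, clipping the outline — boundary = 75.89 mm; (rotated 55° about Z; rotation is an isometry so areas/perimeters/island counts are preserved). So its perimeter = 75.89 mm. Layer 11 is larger (75.89 vs 71.71 mm).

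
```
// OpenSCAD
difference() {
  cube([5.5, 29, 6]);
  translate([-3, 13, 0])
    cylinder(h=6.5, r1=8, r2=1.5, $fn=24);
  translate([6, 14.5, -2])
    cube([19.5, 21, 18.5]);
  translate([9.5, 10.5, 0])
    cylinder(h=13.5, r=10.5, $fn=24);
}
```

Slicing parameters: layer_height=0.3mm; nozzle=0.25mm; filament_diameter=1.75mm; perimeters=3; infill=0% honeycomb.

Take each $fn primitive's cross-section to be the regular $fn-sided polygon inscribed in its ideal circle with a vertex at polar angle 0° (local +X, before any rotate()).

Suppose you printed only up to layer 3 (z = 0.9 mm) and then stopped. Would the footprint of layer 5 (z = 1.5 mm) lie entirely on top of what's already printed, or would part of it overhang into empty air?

Compare the two slices. At z = 0.9: the cube (footprint 5.5×29) is included at this height (area 159.50 mm²); the cone at (-3, 13) contributes a regular 24-gon of circumradius 7.100 (interpolated between r1=8 and r2=1.5 at t=0.138) (area = (24/2)·7.100²·sin(360°/24) = 156.56 mm²); the 19.5×21 cube at (6, 14.5) contributes its full rectangle (area 409.50 mm²); the r=10.5 cylinder at (9.5, 10.5) contributes a regular 24-gon of circumradius 10.5 (area = (24/2)·10.500²·sin(360°/24) = 342.42 mm²); Subtracting the remaining from the first: starting from the 5.5×29 cube (159.50 mm²), the cone at (-3, 13) partially overlaps it — only the 37.25 mm² overlap (of its 156.56 mm²) is removed, clipping the outline; the 19.5×21 cube at (6, 14.5) misses the remaining region (no effect); the r=10.5 cylinder at (9.5, 10.5) partially overlaps it — only the 51.68 mm² overlap (of its 342.42 mm²) is removed, clipping the outline — area = 70.57 mm². At z = 1.5: the cube is present — its section is the full 5.5×29 rectangle (area 159.50 mm²); the cone at (-3, 13) contributes a regular 24-gon of circumradius 6.500 (interpolated between r1=8 and r2=1.5 at t=0.231) (area = (24/2)·6.500²·sin(360°/24) = 131.22 mm²); the cube at (6, 14.5) (footprint 19.5×21) is included at this height (area 409.50 mm²); the r=10.5 cylinder at (9.5, 10.5) contributes a regular 24-gon of circumradius 10.5 (area = (24/2)·10.500²·sin(360°/24) = 342.42 mm²); Subtracting the remaining from the first: starting from the 5.5×29 cube (159.50 mm²), the cone at (-3, 13) partially overlaps it — only the 28.29 mm² overlap (of its 131.22 mm²) is removed, clipping the outline; the 19.5×21 cube at (6, 14.5) misses the remaining region (no effect); the r=10.5 cylinder at (9.5, 10.5) partially overlaps it — only the 59.24 mm² overlap (of its 342.42 mm²) is removed, clipping the outline — area = 71.97 mm². Checking containment: at z = 1.5 the cross-section extends beyond the z = 0.9 cross-section by about 1.40 mm².

part overhangs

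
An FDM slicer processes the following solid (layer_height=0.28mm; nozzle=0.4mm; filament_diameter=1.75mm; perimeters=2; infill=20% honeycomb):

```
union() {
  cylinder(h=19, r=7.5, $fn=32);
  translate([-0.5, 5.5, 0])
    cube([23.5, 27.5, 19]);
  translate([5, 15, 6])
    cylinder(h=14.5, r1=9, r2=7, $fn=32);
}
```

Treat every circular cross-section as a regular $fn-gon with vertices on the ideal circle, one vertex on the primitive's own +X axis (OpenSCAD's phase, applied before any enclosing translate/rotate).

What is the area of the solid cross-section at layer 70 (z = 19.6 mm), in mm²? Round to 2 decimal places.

158.42 mm²

At z = 19.6 mm: the cylinder does not reach this height (z outside [0, 19]); the cube at (-0.5, 5.5) is not intersected at this z (z outside [0, 19]); the cone at (5, 15) contributes a regular 32-gon of circumradius 7.124 (interpolated between r1=9 and r2=7 at t=0.938) (area = (32/2)·7.124²·sin(360°/32) = 158.42 mm²); Taking the union: only the cone at (5, 15) is present, so the union is just that shape — area = 158.42 mm². Overall, the cross-section is a single solid region. Net area = 158.42 mm².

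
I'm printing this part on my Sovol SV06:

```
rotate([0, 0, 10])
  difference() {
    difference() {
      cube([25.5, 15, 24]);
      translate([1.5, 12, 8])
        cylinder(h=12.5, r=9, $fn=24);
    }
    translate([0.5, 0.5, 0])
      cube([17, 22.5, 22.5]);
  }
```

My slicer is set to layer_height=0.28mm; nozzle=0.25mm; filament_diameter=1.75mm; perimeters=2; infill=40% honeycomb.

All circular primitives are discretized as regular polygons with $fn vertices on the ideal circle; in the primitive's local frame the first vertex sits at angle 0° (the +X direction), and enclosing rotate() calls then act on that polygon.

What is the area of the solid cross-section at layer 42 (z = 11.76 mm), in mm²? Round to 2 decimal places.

130.08 mm²

At z = 11.76 mm: the cube (footprint 25.5×15) is included at this height (area 382.50 mm²); the cylinder at (1.5, 12): section is a regular 24-gon, circumradius r=9 (area = (24/2)·9.000²·sin(360°/24) = 251.57 mm²); After the difference (first − rest): starting from the 25.5×15 cube (382.50 mm²), the r=9 cylinder at (1.5, 12) partially overlaps it — only the 107.09 mm² overlap (of its 251.57 mm²) is removed, clipping the outline — area = 275.41 mm²; the cube at (0.5, 0.5) (footprint 17×22.5) is included at this height (area 382.50 mm²); Subtracting the remaining from the first: starting from that combined region (275.41 mm²), the 17×22.5 cube at (0.5, 0.5) partially overlaps it — only the 145.33 mm² overlap (of its 382.50 mm²) is removed, clipping the outline — area = 130.08 mm²; (rotated 10° about Z; rotation is an isometry so areas/perimeters/island counts are preserved). Overall, the cross-section is a single solid region. Net area = 130.08 mm².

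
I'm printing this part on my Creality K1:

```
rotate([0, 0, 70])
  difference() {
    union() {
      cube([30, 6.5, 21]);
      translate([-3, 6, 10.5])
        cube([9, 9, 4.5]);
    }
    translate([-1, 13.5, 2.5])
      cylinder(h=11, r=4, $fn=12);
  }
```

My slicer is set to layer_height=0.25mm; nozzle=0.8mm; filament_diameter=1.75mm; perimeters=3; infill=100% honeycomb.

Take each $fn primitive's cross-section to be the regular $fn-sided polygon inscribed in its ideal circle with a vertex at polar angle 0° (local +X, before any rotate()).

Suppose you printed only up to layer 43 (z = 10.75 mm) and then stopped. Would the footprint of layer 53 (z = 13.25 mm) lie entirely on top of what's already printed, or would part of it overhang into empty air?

Compare the two slices. At z = 10.75: the cube (footprint 30×6.5) is included at this height (area 195.00 mm²); the 9×9 cube at (-3, 6) contributes its full rectangle (area 81.00 mm²); Taking the union: the regions partially overlap — summed areas 276.00 mm² minus the doubly-counted overlap 3.00 mm² gives 273.00 mm² — area = 273.00 mm²; the r=4 cylinder at (-1, 13.5) gives a regular 12-gon of circumradius 4 (constant along its height) (area = (12/2)·4.000²·sin(360°/12) = 48.00 mm²); After the difference (first − rest): starting from that combined region (273.00 mm²), the r=4 cylinder at (-1, 13.5) partially overlaps it — only the 28.16 mm² overlap (of its 48.00 mm²) is removed, clipping the outline — area = 244.84 mm²; (rotated 70° about Z; rotation is an isometry so areas/perimeters/island counts are preserved). At z = 13.25: the cube is present — its section is the full 30×6.5 rectangle (area 195.00 mm²); the cube at (-3, 6) is present — its section is the full 9×9 rectangle (area 81.00 mm²); Merging all regions: the regions partially overlap — summed areas 276.00 mm² minus the doubly-counted overlap 3.00 mm² gives 273.00 mm² — area = 273.00 mm²; the r=4 cylinder at (-1, 13.5) contributes a regular 12-gon of circumradius 4 (area = (12/2)·4.000²·sin(360°/12) = 48.00 mm²); Taking the first minus the rest: starting from that combined region (273.00 mm²), the r=4 cylinder at (-1, 13.5) partially overlaps it — only the 28.16 mm² overlap (of its 48.00 mm²) is removed, clipping the outline — area = 244.84 mm²; (rotated 70° about Z; rotation is an isometry so areas/perimeters/island counts are preserved). Checking containment: the cross-section at z = 13.25 is a subset of the cross-section at z = 10.75.

entirely on top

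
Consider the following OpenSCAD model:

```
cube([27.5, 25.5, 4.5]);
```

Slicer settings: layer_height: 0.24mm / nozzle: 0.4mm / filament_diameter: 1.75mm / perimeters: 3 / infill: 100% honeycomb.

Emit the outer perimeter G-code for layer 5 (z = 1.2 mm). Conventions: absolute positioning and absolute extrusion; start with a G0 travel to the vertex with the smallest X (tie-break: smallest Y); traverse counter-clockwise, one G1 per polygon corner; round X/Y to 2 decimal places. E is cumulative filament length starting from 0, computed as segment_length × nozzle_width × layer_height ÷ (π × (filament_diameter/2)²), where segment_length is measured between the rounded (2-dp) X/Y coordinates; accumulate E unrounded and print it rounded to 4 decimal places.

At z = 1.2 mm: the cube is present — its section is the full 27.5×25.5 rectangle. The outline is a single polygon with 4 vertices. Extrusion per mm of travel: 0.4 × 0.24 / (π × 0.875²) = 0.039912. Accumulating E over each segment gives final E = 4.2307.

G0 X0.00 Y0.00 Z1.20
G1 X27.50 Y0.00 E1.0976
G1 X27.50 Y25.50 E2.1153
G1 X0.00 Y25.50 E3.2129
G1 X0.00 Y0.00 E4.2307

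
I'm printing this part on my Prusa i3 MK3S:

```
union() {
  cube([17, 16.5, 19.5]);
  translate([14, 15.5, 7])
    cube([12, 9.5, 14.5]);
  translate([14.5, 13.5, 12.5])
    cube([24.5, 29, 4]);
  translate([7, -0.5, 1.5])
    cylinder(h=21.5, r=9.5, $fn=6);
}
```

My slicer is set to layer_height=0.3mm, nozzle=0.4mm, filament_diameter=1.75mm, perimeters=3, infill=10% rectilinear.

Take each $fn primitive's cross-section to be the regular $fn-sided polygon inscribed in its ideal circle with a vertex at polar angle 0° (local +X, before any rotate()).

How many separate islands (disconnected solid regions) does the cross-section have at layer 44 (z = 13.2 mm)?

1

At z = 13.2 mm: the 17×16.5 cube contributes its full rectangle; the cube at (14, 15.5) is present — its section is the full 12×9.5 rectangle; the cube at (14.5, 13.5) (footprint 24.5×29) is included at this height; the r=9.5 cylinder at (7, -0.5) gives a regular 6-gon of circumradius 9.5 (constant along its height); Combining (union): the regions partially overlap (shared area 220.90 mm²), so overlapping operands fuse into one piece — 1 connected region. Overall, the cross-section is a single solid region. Island count = 1.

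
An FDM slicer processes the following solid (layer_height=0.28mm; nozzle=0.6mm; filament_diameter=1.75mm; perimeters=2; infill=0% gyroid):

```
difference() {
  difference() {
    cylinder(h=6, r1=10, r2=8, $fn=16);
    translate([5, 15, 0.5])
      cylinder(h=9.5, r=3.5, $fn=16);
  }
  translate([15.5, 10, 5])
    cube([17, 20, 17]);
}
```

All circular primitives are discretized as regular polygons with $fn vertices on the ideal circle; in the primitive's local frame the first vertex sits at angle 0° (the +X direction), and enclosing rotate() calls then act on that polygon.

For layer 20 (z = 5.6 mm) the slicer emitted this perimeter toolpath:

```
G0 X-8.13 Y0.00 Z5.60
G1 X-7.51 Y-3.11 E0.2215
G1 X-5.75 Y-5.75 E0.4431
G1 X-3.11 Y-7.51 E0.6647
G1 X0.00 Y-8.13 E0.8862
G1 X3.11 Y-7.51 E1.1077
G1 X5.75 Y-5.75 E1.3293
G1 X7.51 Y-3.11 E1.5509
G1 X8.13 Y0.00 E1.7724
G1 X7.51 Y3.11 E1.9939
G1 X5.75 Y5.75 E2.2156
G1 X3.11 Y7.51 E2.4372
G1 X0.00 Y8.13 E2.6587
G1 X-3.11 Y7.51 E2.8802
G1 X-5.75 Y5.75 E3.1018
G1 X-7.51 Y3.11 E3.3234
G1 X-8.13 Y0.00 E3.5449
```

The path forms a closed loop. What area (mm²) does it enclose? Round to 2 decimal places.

Apply the shoelace formula to the sequence of (X, Y) vertices; enclosed area = 202.34 mm².

202.34 mm²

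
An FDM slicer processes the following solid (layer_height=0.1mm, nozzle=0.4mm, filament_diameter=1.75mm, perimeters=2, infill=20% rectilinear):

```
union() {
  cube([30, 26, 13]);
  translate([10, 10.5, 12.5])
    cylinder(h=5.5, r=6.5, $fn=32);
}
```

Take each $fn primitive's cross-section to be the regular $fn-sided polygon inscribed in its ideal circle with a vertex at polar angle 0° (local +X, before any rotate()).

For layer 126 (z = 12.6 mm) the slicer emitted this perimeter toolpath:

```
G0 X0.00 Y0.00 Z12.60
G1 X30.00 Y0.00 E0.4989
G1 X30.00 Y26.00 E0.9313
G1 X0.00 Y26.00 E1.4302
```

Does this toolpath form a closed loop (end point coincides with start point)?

Start point (G0): (0.00, 0.00). End point (last G1): the path does not return to the start — open.

no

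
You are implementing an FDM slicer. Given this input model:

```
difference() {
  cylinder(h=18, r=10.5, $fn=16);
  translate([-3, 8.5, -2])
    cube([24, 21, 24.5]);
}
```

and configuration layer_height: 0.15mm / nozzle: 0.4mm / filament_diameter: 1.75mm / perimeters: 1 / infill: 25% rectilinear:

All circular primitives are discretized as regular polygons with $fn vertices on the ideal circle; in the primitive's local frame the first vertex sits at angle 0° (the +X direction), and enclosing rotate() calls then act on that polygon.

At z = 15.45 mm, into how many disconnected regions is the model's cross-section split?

At z = 15.45 mm: the r=10.5 cylinder gives a regular 16-gon of circumradius 10.5 (constant along its height); the cube at (-3, 8.5) is present — its section is the full 24×21 rectangle; Taking the first minus the rest: starting from the r=10.5 cylinder, the 24×21 cube at (-3, 8.5) partially overlaps it — only the 12.61 mm² overlap (of its 504.00 mm²) is removed, clipping the outline — 1 connected region. The result has 1 disconnected region.

1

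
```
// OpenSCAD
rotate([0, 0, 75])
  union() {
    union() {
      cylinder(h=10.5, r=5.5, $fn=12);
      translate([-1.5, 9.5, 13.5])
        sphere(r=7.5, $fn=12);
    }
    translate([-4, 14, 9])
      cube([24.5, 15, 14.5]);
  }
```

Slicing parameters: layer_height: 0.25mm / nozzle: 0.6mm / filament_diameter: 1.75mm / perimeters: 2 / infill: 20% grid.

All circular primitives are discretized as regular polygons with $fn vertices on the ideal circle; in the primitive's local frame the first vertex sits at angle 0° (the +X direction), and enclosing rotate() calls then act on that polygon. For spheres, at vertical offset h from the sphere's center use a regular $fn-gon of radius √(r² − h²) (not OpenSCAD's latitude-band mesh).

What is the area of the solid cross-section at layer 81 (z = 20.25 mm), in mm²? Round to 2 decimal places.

399.56 mm²

At z = 20.25 mm: the cylinder is absent (z outside [0, 10.5]); the sphere at (-1.5, 9.5): section is a regular 12-gon, circumradius = √(r²−h²) = √(7.5²−6.75²) = 3.269 (area = (12/2)·3.269²·sin(360°/12) = 32.06 mm²); Combining (union): only the r=7.5 sphere at (-1.5, 9.5) is present, so the union is just that shape — area = 32.06 mm²; the cube at (-4, 14) (footprint 24.5×15) is included at this height (area 367.50 mm²); Combining (union): the 2 present regions are separate (no shared area or edge), so areas and boundary lengths simply add and each stays a separate island — area = 399.56 mm²; (whole slice rotated 75° about Z — lengths, areas and connectivity unchanged). Overall, the cross-section has 2 separate islands. Net area = 399.56 mm².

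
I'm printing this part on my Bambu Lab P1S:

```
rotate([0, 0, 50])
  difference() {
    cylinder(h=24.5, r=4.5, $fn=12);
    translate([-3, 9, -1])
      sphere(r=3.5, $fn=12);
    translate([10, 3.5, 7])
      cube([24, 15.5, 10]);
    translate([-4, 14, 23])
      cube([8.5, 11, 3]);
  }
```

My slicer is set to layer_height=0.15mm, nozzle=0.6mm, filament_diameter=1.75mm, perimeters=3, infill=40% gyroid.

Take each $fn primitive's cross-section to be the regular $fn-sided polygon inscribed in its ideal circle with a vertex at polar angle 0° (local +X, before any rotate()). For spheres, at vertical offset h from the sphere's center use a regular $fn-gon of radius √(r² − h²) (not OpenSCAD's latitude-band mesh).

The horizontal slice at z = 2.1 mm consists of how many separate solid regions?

1

At z = 2.1 mm: the cylinder: section is a regular 12-gon, circumradius r=4.5; the sphere at (-3, 9): section is a regular 12-gon, circumradius = √(r²−h²) = √(3.5²−3.1²) = 1.625; the cube at (10, 3.5) is absent (z outside [7, 17]); the cube at (-4, 14) is absent (z outside [23, 26]); Subtracting the remaining from the first: starting from the r=4.5 cylinder, the r=3.5 sphere at (-3, 9) misses the remaining region (no effect) — 1 connected region; (rotated 50° about Z; rotation is an isometry so areas/perimeters/island counts are preserved). The result has 1 disconnected region.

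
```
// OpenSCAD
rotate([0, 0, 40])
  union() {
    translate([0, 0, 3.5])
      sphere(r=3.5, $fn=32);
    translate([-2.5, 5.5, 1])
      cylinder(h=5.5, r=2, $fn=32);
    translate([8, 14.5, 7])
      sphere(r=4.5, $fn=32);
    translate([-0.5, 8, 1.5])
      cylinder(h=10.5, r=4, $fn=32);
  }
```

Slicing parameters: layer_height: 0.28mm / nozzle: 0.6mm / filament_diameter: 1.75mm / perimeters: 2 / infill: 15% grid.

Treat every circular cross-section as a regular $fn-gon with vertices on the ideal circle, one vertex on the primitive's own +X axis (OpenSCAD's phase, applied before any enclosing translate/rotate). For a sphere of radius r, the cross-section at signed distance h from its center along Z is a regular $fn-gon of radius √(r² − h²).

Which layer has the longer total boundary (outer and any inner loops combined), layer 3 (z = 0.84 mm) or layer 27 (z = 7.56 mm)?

layer 27 (z = 7.56 mm)

Layer 3 (z = 0.84): the sphere: section is a regular 32-gon, circumradius = √(r²−h²) = √(3.5²−2.66²) = 2.275 (perimeter = 2·32·2.275·sin(180°/32) = 14.27 mm); the cylinder at (-2.5, 5.5) is absent (z outside [1, 6.5]); the sphere at (8, 14.5) does not reach this height (|z−center|=6.160 > r=4.5); the cylinder at (-0.5, 8) does not reach this height (z outside [1.5, 12]); Taking the union: only the r=3.5 sphere is present, so the union is just that shape — boundary = 14.27 mm; (whole slice rotated 40° about Z — lengths, areas and connectivity unchanged). So its perimeter = 14.27 mm. Layer 27 (z = 7.56): the sphere is absent (|z−center|=4.060 > r=3.5); the cylinder at (-2.5, 5.5) does not reach this height (z outside [1, 6.5]); the r=4.5 sphere at (8, 14.5) contributes a regular 32-gon of circumradius √(4.5²−0.56²) = 4.465 (perimeter = 2·32·4.465·sin(180°/32) = 28.01 mm); the r=4 cylinder at (-0.5, 8) gives a regular 32-gon of circumradius 4 (constant along its height) (perimeter = 2·32·4.000·sin(180°/32) = 25.09 mm); Taking the union: the 2 present regions are separate (no shared area or edge), so areas and boundary lengths simply add and each stays a separate island — boundary = 53.10 mm; (rotated 40° about Z; rotation is an isometry so areas/perimeters/island counts are preserved). So its perimeter = 53.10 mm. Layer 27 is larger (53.10 vs 14.27 mm).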